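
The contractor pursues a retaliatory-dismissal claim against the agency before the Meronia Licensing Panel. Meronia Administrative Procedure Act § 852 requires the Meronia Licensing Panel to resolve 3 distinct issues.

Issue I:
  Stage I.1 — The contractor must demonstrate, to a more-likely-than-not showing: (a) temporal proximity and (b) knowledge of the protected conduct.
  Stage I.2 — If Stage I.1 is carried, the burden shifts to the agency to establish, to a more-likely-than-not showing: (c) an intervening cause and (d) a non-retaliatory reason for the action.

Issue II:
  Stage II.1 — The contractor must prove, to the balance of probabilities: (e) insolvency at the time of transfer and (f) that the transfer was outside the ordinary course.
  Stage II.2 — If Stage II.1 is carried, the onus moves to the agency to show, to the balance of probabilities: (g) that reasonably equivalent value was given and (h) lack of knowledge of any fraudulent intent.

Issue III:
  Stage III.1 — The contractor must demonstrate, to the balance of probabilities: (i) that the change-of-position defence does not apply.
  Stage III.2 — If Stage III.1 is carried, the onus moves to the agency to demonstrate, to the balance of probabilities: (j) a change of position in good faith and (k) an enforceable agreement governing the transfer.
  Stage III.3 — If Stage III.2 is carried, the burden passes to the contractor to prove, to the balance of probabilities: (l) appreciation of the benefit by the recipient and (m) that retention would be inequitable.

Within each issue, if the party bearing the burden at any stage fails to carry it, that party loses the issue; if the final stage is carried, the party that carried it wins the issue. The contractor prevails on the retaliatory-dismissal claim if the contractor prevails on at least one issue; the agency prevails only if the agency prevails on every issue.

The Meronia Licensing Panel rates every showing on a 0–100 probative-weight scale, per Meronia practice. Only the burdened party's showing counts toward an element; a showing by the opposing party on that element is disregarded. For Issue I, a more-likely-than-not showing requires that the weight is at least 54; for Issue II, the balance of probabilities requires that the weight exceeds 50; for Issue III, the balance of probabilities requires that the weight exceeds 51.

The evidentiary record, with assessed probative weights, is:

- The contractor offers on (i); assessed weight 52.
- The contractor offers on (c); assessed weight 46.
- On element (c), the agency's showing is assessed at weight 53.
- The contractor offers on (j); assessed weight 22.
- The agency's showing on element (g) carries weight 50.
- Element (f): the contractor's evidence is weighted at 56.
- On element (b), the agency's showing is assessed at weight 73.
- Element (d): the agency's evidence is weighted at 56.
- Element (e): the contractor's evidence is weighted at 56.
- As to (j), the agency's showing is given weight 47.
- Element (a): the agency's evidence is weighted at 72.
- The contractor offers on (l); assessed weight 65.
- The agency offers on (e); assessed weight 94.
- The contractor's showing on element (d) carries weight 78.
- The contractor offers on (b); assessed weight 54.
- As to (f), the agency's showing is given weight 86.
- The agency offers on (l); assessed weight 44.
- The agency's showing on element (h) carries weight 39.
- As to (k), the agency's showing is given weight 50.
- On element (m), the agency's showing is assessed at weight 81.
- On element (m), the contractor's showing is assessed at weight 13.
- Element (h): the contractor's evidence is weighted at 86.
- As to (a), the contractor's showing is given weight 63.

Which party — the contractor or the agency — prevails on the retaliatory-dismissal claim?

— Issue I —
Stage I.1 — burden on contractor; standard: a more-likely-than-not showing (weight is at least 54).
    (a): 63 (agency's 72 disregarded) ≥ 54 [met]
    (b): 54 (agency's 73 disregarded) ≥ 54 [met]
  Stage I.1 carried; the burden shifts to the agency.
Stage I.2 — burden on agency; standard: a more-likely-than-not showing (weight is at least 54).
    (c): 53 (contractor's 46 disregarded) < 54 [not met]
    (d): 56 (contractor's 78 disregarded) ≥ 54 [met]
  Stage I.2 not carried; the agency fails its burden.
So the contractor prevails on this issue.
— Issue II —
At Stage II.1 the contractor must meet the balance of probabilities (weight exceeds 50): on (e) the weight is 56 (the agency's 94 is given no effect), which does exceed 50, so (e) meets the standard; on (f) the weight is 56 (the agency's 86 is given no effect), which does exceed 50, so (f) meets the standard.
  Stage II.1 carried; the burden shifts to the agency.
At Stage II.2 the agency must meet the balance of probabilities (weight exceeds 50): on (g) the weight is 50, ≤ 50, so (g) does not meet the standard; on (h) the weight is 39 (the contractor's 86 is given no effect), which does not exceed 50, so (h) does not meet the standard.
  The agency does not carry Stage II.2.
So the contractor prevails on this issue.
— Issue III —
Stage III.1 — burden on contractor; standard: the balance of probabilities (weight exceeds 51).
    (i): 52 > 51 [met]
  Stage III.1 is satisfied; the onus moves to the agency.
Stage III.2 — burden on agency; standard: the balance of probabilities (weight exceeds 51).
    (j): 47 (contractor's 22 disregarded) ≤ 51 [not met]
    (k): 50 ≤ 51 [not met]
  Stage III.2 not carried; the agency fails its burden.
So the contractor prevails on this issue.
Per-issue: Issue I → contractor; Issue II → contractor; Issue III → contractor. The contractor must prevail on at least one issue; overall, the contractor prevails.

contractor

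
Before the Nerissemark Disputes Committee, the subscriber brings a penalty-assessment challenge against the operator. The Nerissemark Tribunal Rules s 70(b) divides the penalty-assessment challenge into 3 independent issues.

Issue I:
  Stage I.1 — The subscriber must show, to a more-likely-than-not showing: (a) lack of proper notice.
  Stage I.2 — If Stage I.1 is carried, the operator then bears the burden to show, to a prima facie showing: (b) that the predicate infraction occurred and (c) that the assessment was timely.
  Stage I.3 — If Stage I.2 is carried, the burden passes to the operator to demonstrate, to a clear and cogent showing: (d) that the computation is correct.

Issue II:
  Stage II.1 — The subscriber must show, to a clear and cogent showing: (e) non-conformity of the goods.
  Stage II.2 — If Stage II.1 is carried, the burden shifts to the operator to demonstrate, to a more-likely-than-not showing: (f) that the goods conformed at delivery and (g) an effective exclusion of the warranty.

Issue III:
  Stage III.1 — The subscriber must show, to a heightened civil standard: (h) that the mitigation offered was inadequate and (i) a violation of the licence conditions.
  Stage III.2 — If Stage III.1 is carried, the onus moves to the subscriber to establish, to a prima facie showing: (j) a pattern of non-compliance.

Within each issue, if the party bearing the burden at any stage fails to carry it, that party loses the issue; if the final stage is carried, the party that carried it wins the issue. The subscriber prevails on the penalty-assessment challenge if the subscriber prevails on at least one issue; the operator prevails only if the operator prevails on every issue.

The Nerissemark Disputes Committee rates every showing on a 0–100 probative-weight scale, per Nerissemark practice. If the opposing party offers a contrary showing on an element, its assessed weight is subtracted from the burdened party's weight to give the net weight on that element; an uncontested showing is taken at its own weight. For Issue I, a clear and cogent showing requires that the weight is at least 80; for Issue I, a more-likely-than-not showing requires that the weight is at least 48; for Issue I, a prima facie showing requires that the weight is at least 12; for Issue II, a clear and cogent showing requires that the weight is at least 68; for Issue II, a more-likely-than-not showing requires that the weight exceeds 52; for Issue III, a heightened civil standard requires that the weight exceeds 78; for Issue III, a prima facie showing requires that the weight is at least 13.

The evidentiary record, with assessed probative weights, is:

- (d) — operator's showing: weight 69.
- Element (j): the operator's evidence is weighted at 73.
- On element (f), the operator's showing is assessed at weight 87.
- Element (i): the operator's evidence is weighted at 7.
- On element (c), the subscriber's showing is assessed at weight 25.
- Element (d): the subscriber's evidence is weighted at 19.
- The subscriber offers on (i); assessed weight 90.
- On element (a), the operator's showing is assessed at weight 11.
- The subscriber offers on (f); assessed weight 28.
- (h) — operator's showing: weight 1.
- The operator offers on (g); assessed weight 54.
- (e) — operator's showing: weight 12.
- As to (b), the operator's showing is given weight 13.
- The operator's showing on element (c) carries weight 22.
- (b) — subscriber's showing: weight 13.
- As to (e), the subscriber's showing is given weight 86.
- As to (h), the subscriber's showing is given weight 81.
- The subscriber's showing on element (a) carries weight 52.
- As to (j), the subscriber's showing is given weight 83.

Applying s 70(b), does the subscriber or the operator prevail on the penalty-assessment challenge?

— Issue I —
At Stage I.1 the subscriber must meet a more-likely-than-not showing (weight is at least 48): on (a) the weight is 52 less the opposing 11 gives net 41, < 48, so (a) does not meet the standard.
  Stage I.1 not carried; the subscriber fails its burden.
So the operator prevails on this issue.
— Issue II —
Stage II.1 (subscriber, a clear and cogent showing, weight is at least 68): (e) net 86−12=74 ≥ 68 — meets.
  Stage II.1 carried; the burden shifts to the operator.
Stage II.2 (operator, a more-likely-than-not showing, weight exceeds 52): (f) net 87−28=59 > 52 — meets; (g) 54 > 52 — meets.
  Stage II.2 carried; the final stage is satisfied.
With every stage satisfied, the operator prevails on this issue.
— Issue III —
Stage III.1 (subscriber, a heightened civil standard, weight exceeds 78): (h) net 81−1=80 > 78 — meets; (i) net 90−7=83 > 78 — meets.
  All elements met. The subscriber retains the burden for Stage III.2.
Stage III.2 (subscriber, a prima facie showing, weight is at least 13): (j) net 83−73=10 < 13 — fails.
  Not every element is met, so the subscriber fails to carry Stage III.2.
The operator prevails on this issue.
Per-issue: Issue I → operator; Issue II → operator; Issue III → operator. The subscriber must prevail on at least one issue; overall, the operator prevails.

operator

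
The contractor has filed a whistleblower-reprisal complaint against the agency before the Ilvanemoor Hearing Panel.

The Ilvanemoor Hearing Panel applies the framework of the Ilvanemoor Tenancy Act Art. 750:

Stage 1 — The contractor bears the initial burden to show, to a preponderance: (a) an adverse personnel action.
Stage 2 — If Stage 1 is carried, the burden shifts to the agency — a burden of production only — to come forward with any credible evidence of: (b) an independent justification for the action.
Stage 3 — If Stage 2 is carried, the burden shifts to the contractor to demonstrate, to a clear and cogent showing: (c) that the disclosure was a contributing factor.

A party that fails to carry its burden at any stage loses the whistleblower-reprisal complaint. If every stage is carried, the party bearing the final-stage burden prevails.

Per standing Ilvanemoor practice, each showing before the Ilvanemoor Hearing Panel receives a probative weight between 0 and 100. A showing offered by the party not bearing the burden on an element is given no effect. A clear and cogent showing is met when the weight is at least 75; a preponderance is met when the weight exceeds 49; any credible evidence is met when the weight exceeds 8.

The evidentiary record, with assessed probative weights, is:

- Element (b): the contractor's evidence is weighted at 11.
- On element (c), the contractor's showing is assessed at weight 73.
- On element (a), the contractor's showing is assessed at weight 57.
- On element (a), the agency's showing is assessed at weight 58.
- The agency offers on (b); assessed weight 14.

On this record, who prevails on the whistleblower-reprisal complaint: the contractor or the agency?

agency

At Stage 1 the contractor must meet a preponderance (weight exceeds 49): on (a) the weight is 57 (the agency's 58 is given no effect), which does exceed 49, so (a) meets the standard.
  The contractor carries Stage 1; the agency now bears the burden.
At Stage 2 the agency must meet any credible evidence (weight exceeds 8): on (b) the weight is 14 (the contractor's 11 is given no effect), > 8, so (b) meets the standard.
  Stage 2 is satisfied; the onus moves to the contractor.
At Stage 3 the contractor must meet a clear and cogent showing (weight is at least 75): on (c) the weight is 73, which does not reach 75, so (c) does not meet the standard.
  The contractor does not carry Stage 3.
The analysis ends at Stage 3; the agency prevails.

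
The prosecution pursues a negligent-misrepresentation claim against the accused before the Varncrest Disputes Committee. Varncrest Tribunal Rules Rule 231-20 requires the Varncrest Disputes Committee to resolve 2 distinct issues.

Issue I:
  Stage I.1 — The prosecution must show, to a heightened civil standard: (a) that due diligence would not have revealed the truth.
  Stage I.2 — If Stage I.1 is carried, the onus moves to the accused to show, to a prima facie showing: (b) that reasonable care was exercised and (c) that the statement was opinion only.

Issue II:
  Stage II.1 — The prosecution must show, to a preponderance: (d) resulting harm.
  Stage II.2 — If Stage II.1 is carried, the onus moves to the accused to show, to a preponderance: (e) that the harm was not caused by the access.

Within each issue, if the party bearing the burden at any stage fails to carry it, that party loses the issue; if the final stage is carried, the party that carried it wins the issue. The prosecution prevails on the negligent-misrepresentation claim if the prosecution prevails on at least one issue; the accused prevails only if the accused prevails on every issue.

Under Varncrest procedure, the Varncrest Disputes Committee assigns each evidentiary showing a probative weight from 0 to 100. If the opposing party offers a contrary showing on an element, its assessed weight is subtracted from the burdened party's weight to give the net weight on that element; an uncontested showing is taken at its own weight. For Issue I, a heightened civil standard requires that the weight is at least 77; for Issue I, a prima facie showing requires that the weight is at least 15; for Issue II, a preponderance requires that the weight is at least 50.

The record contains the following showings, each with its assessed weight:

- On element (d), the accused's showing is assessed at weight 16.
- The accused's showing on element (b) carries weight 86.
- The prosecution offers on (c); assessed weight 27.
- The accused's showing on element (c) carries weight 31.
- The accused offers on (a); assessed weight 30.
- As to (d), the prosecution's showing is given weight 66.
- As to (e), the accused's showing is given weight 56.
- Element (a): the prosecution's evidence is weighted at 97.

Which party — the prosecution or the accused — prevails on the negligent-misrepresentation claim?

— Issue I —
Stage I.1 (prosecution, a heightened civil standard, weight is at least 77): (a) net 97−30=67 < 77 — fails.
  The prosecution does not carry Stage I.1.
So the accused prevails on this issue.
— Issue II —
At Stage II.1 the prosecution must meet a preponderance (weight is at least 50): on (d) the weight is 66 less the opposing 16 gives net 50, ≥ 50, so (d) meets the standard.
  All elements met. The burden passes to the accused.
At Stage II.2 the accused must meet a preponderance (weight is at least 50): on (e) the weight is 56, which does reach 50, so (e) meets the standard.
  Stage II.2 carried; the final stage is satisfied.
All stages carried — the accused prevails on this issue.
Per-issue: Issue I → accused; Issue II → accused. The prosecution must prevail on at least one issue; overall, the accused prevails.

accused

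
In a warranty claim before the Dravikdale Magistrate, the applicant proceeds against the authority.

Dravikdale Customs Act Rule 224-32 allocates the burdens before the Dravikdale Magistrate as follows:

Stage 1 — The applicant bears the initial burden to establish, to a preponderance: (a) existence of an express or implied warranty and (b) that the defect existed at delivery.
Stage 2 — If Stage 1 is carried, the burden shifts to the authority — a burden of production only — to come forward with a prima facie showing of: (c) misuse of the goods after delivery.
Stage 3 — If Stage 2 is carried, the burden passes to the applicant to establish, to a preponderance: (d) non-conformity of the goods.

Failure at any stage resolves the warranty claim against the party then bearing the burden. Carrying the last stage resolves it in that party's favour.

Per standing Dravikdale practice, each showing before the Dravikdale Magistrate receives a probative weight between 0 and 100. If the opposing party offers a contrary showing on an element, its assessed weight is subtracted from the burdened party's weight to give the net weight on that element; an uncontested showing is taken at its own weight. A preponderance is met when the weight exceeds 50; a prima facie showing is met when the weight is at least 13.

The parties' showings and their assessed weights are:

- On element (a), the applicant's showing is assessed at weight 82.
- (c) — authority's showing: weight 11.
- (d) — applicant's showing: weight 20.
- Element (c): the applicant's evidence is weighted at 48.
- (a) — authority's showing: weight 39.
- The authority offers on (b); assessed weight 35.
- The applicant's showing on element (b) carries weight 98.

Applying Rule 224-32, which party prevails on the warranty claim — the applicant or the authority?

authority

Stage 1 (applicant, a preponderance, weight exceeds 50): (a) net 82−39=43 ≤ 50 — fails; (b) net 98−35=63 > 50 — meets.
  Stage 1 not carried; the applicant fails its burden.
The authority prevails.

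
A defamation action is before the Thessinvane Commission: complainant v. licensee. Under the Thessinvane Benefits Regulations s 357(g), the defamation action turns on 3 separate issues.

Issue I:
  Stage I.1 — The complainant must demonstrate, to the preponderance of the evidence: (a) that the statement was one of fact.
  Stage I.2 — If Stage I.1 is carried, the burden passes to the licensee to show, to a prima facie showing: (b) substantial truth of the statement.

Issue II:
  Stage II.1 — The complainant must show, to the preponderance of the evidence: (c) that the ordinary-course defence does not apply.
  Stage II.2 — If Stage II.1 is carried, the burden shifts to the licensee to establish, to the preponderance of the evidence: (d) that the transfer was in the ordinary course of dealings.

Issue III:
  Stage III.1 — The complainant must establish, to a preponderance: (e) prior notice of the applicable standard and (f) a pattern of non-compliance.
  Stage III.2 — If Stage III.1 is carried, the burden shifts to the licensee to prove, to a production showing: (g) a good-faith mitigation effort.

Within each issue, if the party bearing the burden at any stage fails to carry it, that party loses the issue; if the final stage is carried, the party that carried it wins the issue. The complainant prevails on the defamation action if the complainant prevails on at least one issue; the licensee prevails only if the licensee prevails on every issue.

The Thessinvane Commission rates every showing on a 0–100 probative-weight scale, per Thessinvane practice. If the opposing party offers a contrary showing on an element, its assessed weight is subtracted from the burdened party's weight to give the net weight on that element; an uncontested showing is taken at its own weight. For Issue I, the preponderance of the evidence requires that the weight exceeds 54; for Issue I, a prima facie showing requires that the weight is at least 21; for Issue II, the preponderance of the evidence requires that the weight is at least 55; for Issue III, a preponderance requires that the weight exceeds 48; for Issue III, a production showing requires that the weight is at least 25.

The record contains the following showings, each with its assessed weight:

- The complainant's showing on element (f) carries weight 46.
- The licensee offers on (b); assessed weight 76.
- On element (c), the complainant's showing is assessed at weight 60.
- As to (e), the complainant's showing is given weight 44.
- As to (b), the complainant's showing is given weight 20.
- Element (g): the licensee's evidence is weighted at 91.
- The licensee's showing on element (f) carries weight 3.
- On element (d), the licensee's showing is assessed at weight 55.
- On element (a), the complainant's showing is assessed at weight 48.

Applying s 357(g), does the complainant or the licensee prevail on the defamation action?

licensee

— Issue I —
Stage I.1 (complainant, the preponderance of the evidence, weight exceeds 54): (a) 48 ≤ 54 — fails.
  Stage I.1 not carried; the complainant fails its burden.
So the licensee prevails on this issue.
— Issue II —
At Stage II.1 the complainant must meet the preponderance of the evidence (weight is at least 55): on (c) the weight is 60, which does reach 55, so (c) meets the standard.
  Stage II.1 carried; the burden shifts to the licensee.
At Stage II.2 the licensee must meet the preponderance of the evidence (weight is at least 55): on (d) the weight is 55, which does reach 55, so (d) meets the standard.
  The licensee carries the last stage.
All stages carried — the licensee prevails on this issue.
— Issue III —
At Stage III.1 the complainant must meet a preponderance (weight exceeds 48): on (e) the weight is 44, ≤ 48, so (e) does not meet the standard; on (f) the weight is 46 less the opposing 3 gives net 43, which does not exceed 48, so (f) does not meet the standard.
  Stage III.1 not carried; the complainant fails its burden.
The analysis ends at Stage III.1; the licensee prevails on this issue.
Per-issue: Issue I → licensee; Issue II → licensee; Issue III → licensee. The complainant must prevail on at least one issue; overall, the licensee prevails.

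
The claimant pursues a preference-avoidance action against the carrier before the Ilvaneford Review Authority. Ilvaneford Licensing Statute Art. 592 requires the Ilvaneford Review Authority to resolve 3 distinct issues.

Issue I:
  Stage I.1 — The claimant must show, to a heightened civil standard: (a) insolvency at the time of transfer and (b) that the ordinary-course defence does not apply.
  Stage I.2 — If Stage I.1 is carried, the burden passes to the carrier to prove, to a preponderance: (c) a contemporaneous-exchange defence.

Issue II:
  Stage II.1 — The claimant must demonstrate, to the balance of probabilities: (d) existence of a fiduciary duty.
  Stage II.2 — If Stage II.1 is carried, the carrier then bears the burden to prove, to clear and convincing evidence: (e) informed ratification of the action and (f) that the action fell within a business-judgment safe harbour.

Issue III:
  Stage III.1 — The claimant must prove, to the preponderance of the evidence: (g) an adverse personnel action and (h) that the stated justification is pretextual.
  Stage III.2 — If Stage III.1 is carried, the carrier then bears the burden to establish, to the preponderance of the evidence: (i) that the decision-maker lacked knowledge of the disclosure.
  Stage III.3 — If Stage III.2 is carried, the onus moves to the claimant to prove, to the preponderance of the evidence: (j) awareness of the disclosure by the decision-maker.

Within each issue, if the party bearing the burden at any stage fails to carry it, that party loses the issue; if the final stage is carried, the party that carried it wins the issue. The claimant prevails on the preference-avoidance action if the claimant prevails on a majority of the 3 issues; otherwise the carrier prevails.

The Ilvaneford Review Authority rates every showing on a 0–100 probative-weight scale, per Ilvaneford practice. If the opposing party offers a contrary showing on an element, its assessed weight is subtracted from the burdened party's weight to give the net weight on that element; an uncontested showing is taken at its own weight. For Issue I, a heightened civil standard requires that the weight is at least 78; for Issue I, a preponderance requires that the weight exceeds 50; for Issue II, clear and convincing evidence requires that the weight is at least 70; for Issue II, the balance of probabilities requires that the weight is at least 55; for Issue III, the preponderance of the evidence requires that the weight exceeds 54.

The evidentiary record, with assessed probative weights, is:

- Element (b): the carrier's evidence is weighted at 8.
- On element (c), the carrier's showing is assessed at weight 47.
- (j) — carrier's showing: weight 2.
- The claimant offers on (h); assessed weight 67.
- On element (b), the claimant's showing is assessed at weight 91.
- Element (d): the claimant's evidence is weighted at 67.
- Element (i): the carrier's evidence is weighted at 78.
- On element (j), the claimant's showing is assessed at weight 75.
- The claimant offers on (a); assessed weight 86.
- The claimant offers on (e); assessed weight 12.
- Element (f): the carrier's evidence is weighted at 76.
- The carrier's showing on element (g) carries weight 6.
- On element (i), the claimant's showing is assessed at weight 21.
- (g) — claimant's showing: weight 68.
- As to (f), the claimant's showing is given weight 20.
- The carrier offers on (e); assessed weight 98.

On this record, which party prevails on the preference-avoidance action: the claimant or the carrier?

claimant

— Issue I —
Stage I.1 — burden on claimant; standard: a heightened civil standard (weight is at least 78).
    (a): 86 ≥ 78 [met]
    (b): 91 − 8 = 83 ≥ 78 [met]
  Stage I.1 is satisfied; the onus moves to the carrier.
Stage I.2 — burden on carrier; standard: a preponderance (weight exceeds 50).
    (c): 47 ≤ 50 [not met]
  The carrier does not carry Stage I.2.
So the claimant prevails on this issue.
— Issue II —
At Stage II.1 the claimant must meet the balance of probabilities (weight is at least 55): on (d) the weight is 67, ≥ 55, so (d) meets the standard.
  All elements met. The burden passes to the carrier.
At Stage II.2 the carrier must meet clear and convincing evidence (weight is at least 70): on (e) the weight is 98 less the opposing 12 gives net 86, ≥ 70, so (e) meets the standard; on (f) the weight is 76 less the opposing 20 gives net 56, which does not reach 70, so (f) does not meet the standard.
  Not every element is met, so the carrier fails to carry Stage II.2.
The claimant prevails on this issue.
— Issue III —
At Stage III.1 the claimant must meet the preponderance of the evidence (weight exceeds 54): on (g) the weight is 68 less the opposing 6 gives net 62, > 54, so (g) meets the standard; on (h) the weight is 67, > 54, so (h) meets the standard.
  All elements met. The burden passes to the carrier.
At Stage III.2 the carrier must meet the preponderance of the evidence (weight exceeds 54): on (i) the weight is 78 less the opposing 21 gives net 57, which does exceed 54, so (i) meets the standard.
  Stage III.2 carried; the burden shifts to the claimant.
At Stage III.3 the claimant must meet the preponderance of the evidence (weight exceeds 54): on (j) the weight is 75 less the opposing 2 gives net 73, which does exceed 54, so (j) meets the standard.
  Stage III.3 carried; the final stage is satisfied.
All stages carried — the claimant prevails on this issue.
Per-issue: Issue I → claimant; Issue II → claimant; Issue III → claimant. The claimant must prevail on a majority of issues; overall, the claimant prevails.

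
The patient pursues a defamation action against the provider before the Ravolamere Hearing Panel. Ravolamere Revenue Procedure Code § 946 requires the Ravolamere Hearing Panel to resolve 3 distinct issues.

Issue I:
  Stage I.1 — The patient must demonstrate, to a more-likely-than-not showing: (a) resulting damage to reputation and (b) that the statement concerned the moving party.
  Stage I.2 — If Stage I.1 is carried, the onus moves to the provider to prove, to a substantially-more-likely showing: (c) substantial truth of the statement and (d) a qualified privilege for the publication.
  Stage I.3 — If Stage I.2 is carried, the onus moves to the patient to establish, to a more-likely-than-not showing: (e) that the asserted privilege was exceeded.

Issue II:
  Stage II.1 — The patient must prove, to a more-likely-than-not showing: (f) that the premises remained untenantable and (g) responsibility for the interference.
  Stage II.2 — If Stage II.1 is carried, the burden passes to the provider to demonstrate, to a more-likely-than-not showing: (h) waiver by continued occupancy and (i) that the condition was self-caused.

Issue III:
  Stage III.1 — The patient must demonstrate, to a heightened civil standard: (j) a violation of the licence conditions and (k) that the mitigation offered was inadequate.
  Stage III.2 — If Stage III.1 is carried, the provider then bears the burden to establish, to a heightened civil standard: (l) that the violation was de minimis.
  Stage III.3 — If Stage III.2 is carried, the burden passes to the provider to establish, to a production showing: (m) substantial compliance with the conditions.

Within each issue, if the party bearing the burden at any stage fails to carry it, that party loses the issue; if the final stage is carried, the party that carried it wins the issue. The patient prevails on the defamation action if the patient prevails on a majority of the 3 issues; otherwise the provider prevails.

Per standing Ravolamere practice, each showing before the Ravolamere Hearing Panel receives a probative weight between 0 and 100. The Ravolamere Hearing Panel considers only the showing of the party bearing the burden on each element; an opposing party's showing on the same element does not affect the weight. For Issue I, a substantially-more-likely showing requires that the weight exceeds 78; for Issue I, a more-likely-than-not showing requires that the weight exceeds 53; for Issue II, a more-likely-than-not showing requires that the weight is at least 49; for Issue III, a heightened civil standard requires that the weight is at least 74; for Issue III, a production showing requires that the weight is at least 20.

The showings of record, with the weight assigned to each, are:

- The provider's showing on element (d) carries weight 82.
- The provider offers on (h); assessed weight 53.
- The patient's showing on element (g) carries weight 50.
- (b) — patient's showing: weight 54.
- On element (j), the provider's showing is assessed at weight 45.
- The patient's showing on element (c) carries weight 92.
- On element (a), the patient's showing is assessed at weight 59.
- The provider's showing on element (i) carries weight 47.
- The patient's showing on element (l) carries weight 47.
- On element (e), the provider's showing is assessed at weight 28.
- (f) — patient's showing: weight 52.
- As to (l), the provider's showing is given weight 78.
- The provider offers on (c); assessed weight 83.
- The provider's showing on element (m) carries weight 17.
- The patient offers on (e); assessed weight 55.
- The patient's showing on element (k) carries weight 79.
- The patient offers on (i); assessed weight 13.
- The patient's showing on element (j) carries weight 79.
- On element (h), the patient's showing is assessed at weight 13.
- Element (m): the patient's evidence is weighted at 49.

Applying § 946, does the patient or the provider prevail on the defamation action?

— Issue I —
At Stage I.1 the patient must meet a more-likely-than-not showing (weight exceeds 53): on (a) the weight is 59, > 53, so (a) meets the standard; on (b) the weight is 54, > 53, so (b) meets the standard.
  All elements met. The burden passes to the provider.
At Stage I.2 the provider must meet a substantially-more-likely showing (weight exceeds 78): on (c) the weight is 83 (the patient's 92 is given no effect), > 78, so (c) meets the standard; on (d) the weight is 82, which does exceed 78, so (d) meets the standard.
  Stage I.2 is satisfied; the onus moves to the patient.
At Stage I.3 the patient must meet a more-likely-than-not showing (weight exceeds 53): on (e) the weight is 55 (the provider's 28 is given no effect), which does exceed 53, so (e) meets the standard.
  The patient carries the last stage.
Every stage carried; the patient prevails on this issue.
— Issue II —
Stage II.1 — burden on patient; standard: a more-likely-than-not showing (weight is at least 49).
    (f): 52 ≥ 49 [met]
    (g): 50 ≥ 49 [met]
  Stage II.1 is satisfied; the onus moves to the provider.
Stage II.2 — burden on provider; standard: a more-likely-than-not showing (weight is at least 49).
    (h): 53 (patient's 13 disregarded) ≥ 49 [met]
    (i): 47 (patient's 13 disregarded) < 49 [not met]
  Stage II.2 not carried; the provider fails its burden.
The analysis ends at Stage II.2; the patient prevails on this issue.
— Issue III —
Stage III.1 — burden on patient; standard: a heightened civil standard (weight is at least 74).
    (j): 79 (provider's 45 disregarded) ≥ 74 [met]
    (k): 79 ≥ 74 [met]
  All elements met. The burden passes to the provider.
Stage III.2 — burden on provider; standard: a heightened civil standard (weight is at least 74).
    (l): 78 (patient's 47 disregarded) ≥ 74 [met]
  Stage III.2 carried; the burden remains with the provider.
Stage III.3 — burden on provider; standard: a production showing (weight is at least 20).
    (m): 17 (patient's 49 disregarded) < 20 [not met]
  Stage III.3 not carried; the provider fails its burden.
The patient prevails on this issue.
Per-issue: Issue I → patient; Issue II → patient; Issue III → patient. The patient must prevail on a majority of issues; overall, the patient prevails.

patient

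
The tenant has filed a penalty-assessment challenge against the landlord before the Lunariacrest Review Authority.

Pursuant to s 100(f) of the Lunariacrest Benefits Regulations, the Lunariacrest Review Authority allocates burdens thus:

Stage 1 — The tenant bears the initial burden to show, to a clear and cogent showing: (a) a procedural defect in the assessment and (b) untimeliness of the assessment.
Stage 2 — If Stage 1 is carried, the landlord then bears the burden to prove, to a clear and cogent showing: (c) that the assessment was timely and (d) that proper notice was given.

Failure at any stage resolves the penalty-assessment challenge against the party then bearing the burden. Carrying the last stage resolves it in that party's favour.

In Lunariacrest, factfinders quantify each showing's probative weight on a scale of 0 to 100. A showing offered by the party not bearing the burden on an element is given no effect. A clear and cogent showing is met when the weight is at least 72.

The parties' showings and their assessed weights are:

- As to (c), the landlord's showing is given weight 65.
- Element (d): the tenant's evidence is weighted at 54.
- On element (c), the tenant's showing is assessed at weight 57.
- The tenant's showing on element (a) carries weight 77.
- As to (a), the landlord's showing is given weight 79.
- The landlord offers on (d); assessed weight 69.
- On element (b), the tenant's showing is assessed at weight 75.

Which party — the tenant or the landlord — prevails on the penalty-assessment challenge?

tenant

At Stage 1 the tenant must meet a clear and cogent showing (weight is at least 72): on (a) the weight is 77 (the landlord's 79 is given no effect), which does reach 72, so (a) meets the standard; on (b) the weight is 75, ≥ 72, so (b) meets the standard.
  All elements met. The burden passes to the landlord.
At Stage 2 the landlord must meet a clear and cogent showing (weight is at least 72): on (c) the weight is 65 (the tenant's 57 is given no effect), which does not reach 72, so (c) does not meet the standard; on (d) the weight is 69 (the tenant's 54 is given no effect), which does not reach 72, so (d) does not meet the standard.
  Not every element is met, so the landlord fails to carry Stage 2.
So the tenant prevails.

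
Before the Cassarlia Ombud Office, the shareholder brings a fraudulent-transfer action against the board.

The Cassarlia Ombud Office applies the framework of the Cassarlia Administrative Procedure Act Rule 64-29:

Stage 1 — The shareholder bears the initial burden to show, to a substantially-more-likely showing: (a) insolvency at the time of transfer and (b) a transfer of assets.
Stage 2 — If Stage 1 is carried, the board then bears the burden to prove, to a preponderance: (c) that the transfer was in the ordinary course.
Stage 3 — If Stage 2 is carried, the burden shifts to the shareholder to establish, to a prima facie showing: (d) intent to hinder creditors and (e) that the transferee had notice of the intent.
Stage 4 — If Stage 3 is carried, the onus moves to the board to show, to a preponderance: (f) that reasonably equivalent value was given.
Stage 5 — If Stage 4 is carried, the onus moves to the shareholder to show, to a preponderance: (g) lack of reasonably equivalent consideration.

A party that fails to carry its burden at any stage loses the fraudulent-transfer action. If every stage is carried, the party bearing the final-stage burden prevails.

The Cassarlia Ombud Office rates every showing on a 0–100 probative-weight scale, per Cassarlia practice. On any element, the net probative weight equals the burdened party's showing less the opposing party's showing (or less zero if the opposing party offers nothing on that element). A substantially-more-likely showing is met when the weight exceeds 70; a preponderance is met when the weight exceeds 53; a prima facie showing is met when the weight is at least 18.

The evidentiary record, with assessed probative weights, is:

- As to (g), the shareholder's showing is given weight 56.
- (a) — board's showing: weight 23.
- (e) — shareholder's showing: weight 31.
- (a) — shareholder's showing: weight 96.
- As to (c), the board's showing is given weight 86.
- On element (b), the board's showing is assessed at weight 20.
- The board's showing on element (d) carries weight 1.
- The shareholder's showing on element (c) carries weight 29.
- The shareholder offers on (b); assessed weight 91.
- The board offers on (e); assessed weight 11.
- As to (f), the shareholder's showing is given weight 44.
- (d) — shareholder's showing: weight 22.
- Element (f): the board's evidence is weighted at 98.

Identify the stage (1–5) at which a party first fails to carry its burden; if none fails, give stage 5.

stage 5

Stage 1 — burden on shareholder; standard: a substantially-more-likely showing (weight exceeds 70).
    (a): 96 − 23 = 73 > 70 [met]
    (b): 91 − 20 = 71 > 70 [met]
  The shareholder carries Stage 1; the board now bears the burden.
Stage 2 — burden on board; standard: a preponderance (weight exceeds 53).
    (c): 86 − 29 = 57 > 53 [met]
  The board carries Stage 2; the shareholder now bears the burden.
Stage 3 — burden on shareholder; standard: a prima facie showing (weight is at least 18).
    (d): 22 − 1 = 21 ≥ 18 [met]
    (e): 31 − 11 = 20 ≥ 18 [met]
  The shareholder carries Stage 3; the board now bears the burden.
Stage 4 — burden on board; standard: a preponderance (weight exceeds 53).
    (f): 98 − 44 = 54 > 53 [met]
  Stage 4 carried; the burden shifts to the shareholder.
Stage 5 — burden on shareholder; standard: a preponderance (weight exceeds 53).
    (g): 56 > 53 [met]
  The shareholder carries the last stage.
All stages carried — the shareholder prevails.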